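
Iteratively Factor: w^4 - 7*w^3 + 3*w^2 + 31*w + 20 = (w - 4)*(w^3 - 3*w^2 - 9*w - 5) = (w - 5)*(w - 4)*(w^2 + 2*w + 1) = (w - 5)*(w - 4)*(w + 1)*(w + 1)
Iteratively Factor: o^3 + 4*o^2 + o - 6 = (o + 3)*(o^2 + o - 2) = (o - 1)*(o + 3)*(o + 2)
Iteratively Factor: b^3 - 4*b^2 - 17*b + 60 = (b - 3)*(b^2 - b - 20) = (b - 3)*(b + 4)*(b - 5)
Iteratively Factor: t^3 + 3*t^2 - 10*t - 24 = (t + 4)*(t^2 - t - 6) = (t + 2)*(t + 4)*(t - 3)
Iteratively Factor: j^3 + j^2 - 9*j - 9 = (j + 3)*(j^2 - 2*j - 3) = (j + 1)*(j + 3)*(j - 3)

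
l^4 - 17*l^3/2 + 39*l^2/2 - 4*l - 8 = (l - 4)^2*(l - 1)*(l + 1/2)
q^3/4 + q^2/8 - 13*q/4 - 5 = (q/4 + 1/2)*(q - 4)*(q + 5/2)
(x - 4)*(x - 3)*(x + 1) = x^3 - 6*x^2 + 5*x + 12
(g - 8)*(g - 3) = g^2 - 11*g + 24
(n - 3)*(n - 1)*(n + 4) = n^3 - 13*n + 12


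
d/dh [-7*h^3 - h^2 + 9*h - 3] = -21*h^2 - 2*h + 9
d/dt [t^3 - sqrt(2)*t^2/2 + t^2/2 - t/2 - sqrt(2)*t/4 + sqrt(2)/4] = 3*t^2 - sqrt(2)*t + t - 1/2 - sqrt(2)/4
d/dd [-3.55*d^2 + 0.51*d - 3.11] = 0.51 - 7.1*d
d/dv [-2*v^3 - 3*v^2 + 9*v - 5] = -6*v^2 - 6*v + 9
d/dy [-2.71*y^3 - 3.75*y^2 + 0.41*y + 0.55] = -8.13*y^2 - 7.5*y + 0.41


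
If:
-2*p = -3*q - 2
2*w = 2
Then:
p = 3*q/2 + 1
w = 1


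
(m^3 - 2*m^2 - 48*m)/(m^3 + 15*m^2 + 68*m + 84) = m*(m - 8)/(m^2 + 9*m + 14)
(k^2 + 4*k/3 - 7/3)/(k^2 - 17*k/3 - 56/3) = (k - 1)/(k - 8)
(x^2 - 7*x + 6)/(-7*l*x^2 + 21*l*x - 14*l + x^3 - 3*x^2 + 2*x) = (x - 6)/(-7*l*x + 14*l + x^2 - 2*x)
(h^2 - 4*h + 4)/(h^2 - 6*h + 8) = (h - 2)/(h - 4)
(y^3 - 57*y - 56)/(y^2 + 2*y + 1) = (y^2 - y - 56)/(y + 1)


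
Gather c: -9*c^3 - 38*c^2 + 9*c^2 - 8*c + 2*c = -9*c^3 - 29*c^2 - 6*c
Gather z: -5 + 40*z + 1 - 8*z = 32*z - 4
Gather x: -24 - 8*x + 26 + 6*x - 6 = -2*x - 4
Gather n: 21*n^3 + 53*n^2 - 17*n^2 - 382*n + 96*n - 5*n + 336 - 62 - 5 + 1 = 21*n^3 + 36*n^2 - 291*n + 270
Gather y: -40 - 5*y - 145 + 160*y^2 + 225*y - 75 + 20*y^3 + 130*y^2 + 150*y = 20*y^3 + 290*y^2 + 370*y - 260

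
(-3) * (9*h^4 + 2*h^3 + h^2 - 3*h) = -27*h^4 - 6*h^3 - 3*h^2 + 9*h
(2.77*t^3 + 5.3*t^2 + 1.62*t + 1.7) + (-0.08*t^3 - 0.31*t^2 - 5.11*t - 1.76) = 2.69*t^3 + 4.99*t^2 - 3.49*t - 0.0600000000000001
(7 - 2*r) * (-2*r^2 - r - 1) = 4*r^3 - 12*r^2 - 5*r - 7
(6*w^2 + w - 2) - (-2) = 6*w^2 + w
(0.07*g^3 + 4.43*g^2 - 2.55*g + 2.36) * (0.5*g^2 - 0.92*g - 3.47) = 0.035*g^5 + 2.1506*g^4 - 5.5935*g^3 - 11.8461*g^2 + 6.6773*g - 8.1892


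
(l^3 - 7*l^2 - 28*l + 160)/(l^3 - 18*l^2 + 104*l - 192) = (l + 5)/(l - 6)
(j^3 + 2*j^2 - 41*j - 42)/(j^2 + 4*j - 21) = (j^2 - 5*j - 6)/(j - 3)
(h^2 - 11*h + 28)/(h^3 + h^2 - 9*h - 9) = (h^2 - 11*h + 28)/(h^3 + h^2 - 9*h - 9)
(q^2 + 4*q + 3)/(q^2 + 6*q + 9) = (q + 1)/(q + 3)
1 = 1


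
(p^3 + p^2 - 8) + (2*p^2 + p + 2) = p^3 + 3*p^2 + p - 6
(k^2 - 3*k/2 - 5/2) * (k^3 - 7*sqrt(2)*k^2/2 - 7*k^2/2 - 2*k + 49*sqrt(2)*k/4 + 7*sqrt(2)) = k^5 - 5*k^4 - 7*sqrt(2)*k^4/2 + 3*k^3/4 + 35*sqrt(2)*k^3/2 - 21*sqrt(2)*k^2/8 + 47*k^2/4 - 329*sqrt(2)*k/8 + 5*k - 35*sqrt(2)/2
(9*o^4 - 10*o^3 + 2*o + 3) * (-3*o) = -27*o^5 + 30*o^4 - 6*o^2 - 9*o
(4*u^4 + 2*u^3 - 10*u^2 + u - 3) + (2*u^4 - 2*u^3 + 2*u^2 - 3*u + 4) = 6*u^4 - 8*u^2 - 2*u + 1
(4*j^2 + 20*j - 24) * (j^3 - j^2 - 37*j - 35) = 4*j^5 + 16*j^4 - 192*j^3 - 856*j^2 + 188*j + 840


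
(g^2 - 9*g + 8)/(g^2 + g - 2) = (g - 8)/(g + 2)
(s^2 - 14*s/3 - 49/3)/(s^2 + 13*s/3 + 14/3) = (s - 7)/(s + 2)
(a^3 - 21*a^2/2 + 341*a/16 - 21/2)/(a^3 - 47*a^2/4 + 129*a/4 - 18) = (a - 7/4)/(a - 3)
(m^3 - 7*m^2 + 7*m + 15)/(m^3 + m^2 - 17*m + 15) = (m^2 - 4*m - 5)/(m^2 + 4*m - 5)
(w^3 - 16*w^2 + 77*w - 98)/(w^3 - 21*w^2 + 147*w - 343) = (w - 2)/(w - 7)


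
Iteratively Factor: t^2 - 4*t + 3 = (t - 1)*(t - 3)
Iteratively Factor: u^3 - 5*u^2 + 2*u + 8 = (u + 1)*(u^2 - 6*u + 8) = (u - 2)*(u + 1)*(u - 4)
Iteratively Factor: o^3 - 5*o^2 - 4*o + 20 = (o - 5)*(o^2 - 4) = (o - 5)*(o - 2)*(o + 2)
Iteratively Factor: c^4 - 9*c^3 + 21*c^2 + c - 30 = (c - 3)*(c^3 - 6*c^2 + 3*c + 10) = (c - 3)*(c - 2)*(c^2 - 4*c - 5) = (c - 3)*(c - 2)*(c + 1)*(c - 5)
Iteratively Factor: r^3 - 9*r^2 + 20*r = (r)*(r^2 - 9*r + 20) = r*(r - 5)*(r - 4)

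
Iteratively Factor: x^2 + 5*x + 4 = (x + 4)*(x + 1)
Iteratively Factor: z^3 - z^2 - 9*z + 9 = (z - 3)*(z^2 + 2*z - 3) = (z - 3)*(z - 1)*(z + 3)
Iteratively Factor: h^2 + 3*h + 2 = (h + 2)*(h + 1)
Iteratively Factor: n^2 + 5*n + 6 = (n + 2)*(n + 3)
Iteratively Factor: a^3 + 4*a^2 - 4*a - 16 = (a + 2)*(a^2 + 2*a - 8) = (a + 2)*(a + 4)*(a - 2)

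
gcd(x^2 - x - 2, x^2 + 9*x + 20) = 1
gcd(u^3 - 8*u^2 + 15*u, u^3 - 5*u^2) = u^2 - 5*u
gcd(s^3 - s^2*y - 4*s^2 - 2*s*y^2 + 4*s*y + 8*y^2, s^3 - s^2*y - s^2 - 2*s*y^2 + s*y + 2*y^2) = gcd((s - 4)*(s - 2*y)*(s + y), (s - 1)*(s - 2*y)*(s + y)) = -s^2 + s*y + 2*y^2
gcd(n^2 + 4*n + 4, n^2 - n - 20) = 1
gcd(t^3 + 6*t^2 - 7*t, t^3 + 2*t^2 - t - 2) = t - 1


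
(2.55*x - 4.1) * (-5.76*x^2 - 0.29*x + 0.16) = -14.688*x^3 + 22.8765*x^2 + 1.597*x - 0.656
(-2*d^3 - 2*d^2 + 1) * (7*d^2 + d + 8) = -14*d^5 - 16*d^4 - 18*d^3 - 9*d^2 + d + 8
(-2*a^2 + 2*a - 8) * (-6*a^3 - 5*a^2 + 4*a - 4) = 12*a^5 - 2*a^4 + 30*a^3 + 56*a^2 - 40*a + 32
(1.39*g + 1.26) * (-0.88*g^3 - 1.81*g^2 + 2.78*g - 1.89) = -1.2232*g^4 - 3.6247*g^3 + 1.5836*g^2 + 0.8757*g - 2.3814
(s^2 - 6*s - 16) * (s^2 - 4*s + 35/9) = s^4 - 10*s^3 + 107*s^2/9 + 122*s/3 - 560/9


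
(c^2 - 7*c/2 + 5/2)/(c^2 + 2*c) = (2*c^2 - 7*c + 5)/(2*c*(c + 2))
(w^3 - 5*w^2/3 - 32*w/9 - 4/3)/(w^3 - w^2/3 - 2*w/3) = (w^2 - 7*w/3 - 2)/(w*(w - 1))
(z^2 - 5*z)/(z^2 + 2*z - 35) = z/(z + 7)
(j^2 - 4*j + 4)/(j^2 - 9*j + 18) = (j^2 - 4*j + 4)/(j^2 - 9*j + 18)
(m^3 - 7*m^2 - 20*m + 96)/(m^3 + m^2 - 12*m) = (m - 8)/m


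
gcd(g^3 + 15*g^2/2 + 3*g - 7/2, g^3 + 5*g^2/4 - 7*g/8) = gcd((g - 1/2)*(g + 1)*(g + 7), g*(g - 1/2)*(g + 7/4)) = g - 1/2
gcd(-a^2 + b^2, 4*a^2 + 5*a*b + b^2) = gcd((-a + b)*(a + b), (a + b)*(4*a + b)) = a + b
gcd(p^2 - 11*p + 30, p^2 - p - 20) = p - 5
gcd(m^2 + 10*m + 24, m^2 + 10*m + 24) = m^2 + 10*m + 24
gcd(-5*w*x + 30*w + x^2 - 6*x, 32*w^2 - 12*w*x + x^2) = 1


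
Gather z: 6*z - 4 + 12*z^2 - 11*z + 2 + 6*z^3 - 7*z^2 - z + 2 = 6*z^3 + 5*z^2 - 6*z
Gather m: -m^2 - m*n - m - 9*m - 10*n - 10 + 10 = -m^2 + m*(-n - 10) - 10*n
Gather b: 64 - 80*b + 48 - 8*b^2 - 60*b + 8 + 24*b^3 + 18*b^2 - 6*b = 24*b^3 + 10*b^2 - 146*b + 120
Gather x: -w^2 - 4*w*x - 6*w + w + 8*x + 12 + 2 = -w^2 - 5*w + x*(8 - 4*w) + 14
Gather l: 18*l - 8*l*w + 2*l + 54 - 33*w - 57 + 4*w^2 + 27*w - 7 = l*(20 - 8*w) + 4*w^2 - 6*w - 10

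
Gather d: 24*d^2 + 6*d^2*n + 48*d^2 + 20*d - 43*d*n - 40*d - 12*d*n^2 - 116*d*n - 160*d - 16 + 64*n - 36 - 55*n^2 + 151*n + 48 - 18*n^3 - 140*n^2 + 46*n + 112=d^2*(6*n + 72) + d*(-12*n^2 - 159*n - 180) - 18*n^3 - 195*n^2 + 261*n + 108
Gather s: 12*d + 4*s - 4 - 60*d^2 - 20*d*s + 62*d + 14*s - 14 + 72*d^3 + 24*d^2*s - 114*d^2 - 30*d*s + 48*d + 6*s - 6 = 72*d^3 - 174*d^2 + 122*d + s*(24*d^2 - 50*d + 24) - 24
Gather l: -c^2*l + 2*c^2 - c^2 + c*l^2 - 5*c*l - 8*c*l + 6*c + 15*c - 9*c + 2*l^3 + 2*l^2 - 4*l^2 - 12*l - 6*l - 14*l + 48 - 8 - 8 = c^2 + 12*c + 2*l^3 + l^2*(c - 2) + l*(-c^2 - 13*c - 32) + 32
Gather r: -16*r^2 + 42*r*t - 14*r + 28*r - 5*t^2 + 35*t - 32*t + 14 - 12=-16*r^2 + r*(42*t + 14) - 5*t^2 + 3*t + 2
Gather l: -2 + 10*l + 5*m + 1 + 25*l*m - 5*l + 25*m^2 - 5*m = l*(25*m + 5) + 25*m^2 - 1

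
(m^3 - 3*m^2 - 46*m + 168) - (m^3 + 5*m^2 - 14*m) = -8*m^2 - 32*m + 168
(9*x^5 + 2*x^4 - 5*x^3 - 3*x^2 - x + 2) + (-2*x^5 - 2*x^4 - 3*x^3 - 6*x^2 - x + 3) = 7*x^5 - 8*x^3 - 9*x^2 - 2*x + 5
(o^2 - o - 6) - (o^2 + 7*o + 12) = -8*o - 18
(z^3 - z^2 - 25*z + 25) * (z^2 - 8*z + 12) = z^5 - 9*z^4 - 5*z^3 + 213*z^2 - 500*z + 300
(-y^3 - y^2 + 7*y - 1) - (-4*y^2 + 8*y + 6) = -y^3 + 3*y^2 - y - 7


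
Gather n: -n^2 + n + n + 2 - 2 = -n^2 + 2*n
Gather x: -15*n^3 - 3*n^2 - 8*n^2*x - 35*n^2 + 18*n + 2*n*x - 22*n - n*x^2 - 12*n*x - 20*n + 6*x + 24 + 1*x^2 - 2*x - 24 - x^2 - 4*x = -15*n^3 - 38*n^2 - n*x^2 - 24*n + x*(-8*n^2 - 10*n)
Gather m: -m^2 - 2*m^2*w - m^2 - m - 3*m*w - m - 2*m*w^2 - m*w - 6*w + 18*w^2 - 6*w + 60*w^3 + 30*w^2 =m^2*(-2*w - 2) + m*(-2*w^2 - 4*w - 2) + 60*w^3 + 48*w^2 - 12*w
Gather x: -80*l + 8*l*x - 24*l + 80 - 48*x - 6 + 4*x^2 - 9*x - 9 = -104*l + 4*x^2 + x*(8*l - 57) + 65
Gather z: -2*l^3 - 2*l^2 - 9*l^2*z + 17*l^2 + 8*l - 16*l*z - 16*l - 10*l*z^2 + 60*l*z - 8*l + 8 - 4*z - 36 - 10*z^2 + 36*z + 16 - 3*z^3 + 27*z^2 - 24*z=-2*l^3 + 15*l^2 - 16*l - 3*z^3 + z^2*(17 - 10*l) + z*(-9*l^2 + 44*l + 8) - 12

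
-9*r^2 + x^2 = (-3*r + x)*(3*r + x)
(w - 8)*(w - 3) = w^2 - 11*w + 24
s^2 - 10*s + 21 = (s - 7)*(s - 3)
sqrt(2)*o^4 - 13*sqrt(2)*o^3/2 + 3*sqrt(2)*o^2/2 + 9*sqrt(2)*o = o*(o - 6)*(o - 3/2)*(sqrt(2)*o + sqrt(2))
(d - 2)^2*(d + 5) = d^3 + d^2 - 16*d + 20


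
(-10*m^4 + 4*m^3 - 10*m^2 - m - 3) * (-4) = 40*m^4 - 16*m^3 + 40*m^2 + 4*m + 12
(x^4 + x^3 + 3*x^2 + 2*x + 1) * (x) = x^5 + x^4 + 3*x^3 + 2*x^2 + x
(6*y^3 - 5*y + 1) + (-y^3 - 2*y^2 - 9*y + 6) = 5*y^3 - 2*y^2 - 14*y + 7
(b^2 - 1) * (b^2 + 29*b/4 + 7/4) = b^4 + 29*b^3/4 + 3*b^2/4 - 29*b/4 - 7/4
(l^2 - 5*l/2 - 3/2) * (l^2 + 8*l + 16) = l^4 + 11*l^3/2 - 11*l^2/2 - 52*l - 24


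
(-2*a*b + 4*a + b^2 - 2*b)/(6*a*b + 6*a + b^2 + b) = (-2*a*b + 4*a + b^2 - 2*b)/(6*a*b + 6*a + b^2 + b)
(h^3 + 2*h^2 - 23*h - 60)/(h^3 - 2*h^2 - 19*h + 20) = (h + 3)/(h - 1)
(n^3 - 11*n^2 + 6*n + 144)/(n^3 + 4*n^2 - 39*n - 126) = (n - 8)/(n + 7)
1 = 1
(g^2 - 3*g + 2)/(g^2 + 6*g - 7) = (g - 2)/(g + 7)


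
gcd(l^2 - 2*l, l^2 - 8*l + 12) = l - 2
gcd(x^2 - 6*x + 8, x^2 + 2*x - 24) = x - 4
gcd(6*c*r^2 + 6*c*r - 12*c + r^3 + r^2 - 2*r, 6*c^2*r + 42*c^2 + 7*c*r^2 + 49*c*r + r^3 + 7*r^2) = 6*c + r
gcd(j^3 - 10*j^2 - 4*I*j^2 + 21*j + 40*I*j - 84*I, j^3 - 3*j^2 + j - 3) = j - 3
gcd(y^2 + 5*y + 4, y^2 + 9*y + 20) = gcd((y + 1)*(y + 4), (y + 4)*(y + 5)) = y + 4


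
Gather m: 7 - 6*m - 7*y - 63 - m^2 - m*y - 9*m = -m^2 + m*(-y - 15) - 7*y - 56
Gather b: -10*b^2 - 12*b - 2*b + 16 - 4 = -10*b^2 - 14*b + 12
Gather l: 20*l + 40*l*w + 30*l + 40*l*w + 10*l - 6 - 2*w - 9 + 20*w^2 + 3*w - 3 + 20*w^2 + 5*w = l*(80*w + 60) + 40*w^2 + 6*w - 18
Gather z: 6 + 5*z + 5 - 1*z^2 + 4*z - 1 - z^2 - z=-2*z^2 + 8*z + 10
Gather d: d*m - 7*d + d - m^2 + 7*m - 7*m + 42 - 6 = d*(m - 6) - m^2 + 36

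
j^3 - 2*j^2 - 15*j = j*(j - 5)*(j + 3)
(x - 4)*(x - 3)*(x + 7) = x^3 - 37*x + 84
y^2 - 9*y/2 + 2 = (y - 4)*(y - 1/2)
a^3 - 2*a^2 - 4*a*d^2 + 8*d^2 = (a - 2)*(a - 2*d)*(a + 2*d)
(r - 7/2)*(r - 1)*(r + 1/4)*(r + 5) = r^4 + 3*r^3/4 - 151*r^2/8 + 51*r/4 + 35/8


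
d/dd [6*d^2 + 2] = 12*d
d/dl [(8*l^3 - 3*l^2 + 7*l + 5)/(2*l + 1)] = (32*l^3 + 18*l^2 - 6*l - 3)/(4*l^2 + 4*l + 1)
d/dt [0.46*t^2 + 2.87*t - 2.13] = 0.92*t + 2.87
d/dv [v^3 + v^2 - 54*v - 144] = 3*v^2 + 2*v - 54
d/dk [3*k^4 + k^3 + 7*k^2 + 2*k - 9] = 12*k^3 + 3*k^2 + 14*k + 2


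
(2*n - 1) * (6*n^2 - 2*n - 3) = 12*n^3 - 10*n^2 - 4*n + 3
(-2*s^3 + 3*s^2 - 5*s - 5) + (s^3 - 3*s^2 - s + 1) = -s^3 - 6*s - 4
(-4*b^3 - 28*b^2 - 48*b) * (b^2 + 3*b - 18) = -4*b^5 - 40*b^4 - 60*b^3 + 360*b^2 + 864*b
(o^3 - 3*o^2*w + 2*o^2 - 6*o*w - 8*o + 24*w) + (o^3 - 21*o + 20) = 2*o^3 - 3*o^2*w + 2*o^2 - 6*o*w - 29*o + 24*w + 20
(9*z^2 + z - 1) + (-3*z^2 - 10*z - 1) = 6*z^2 - 9*z - 2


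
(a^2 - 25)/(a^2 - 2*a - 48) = (25 - a^2)/(-a^2 + 2*a + 48)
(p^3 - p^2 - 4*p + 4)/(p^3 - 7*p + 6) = (p + 2)/(p + 3)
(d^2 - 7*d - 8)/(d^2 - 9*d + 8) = (d + 1)/(d - 1)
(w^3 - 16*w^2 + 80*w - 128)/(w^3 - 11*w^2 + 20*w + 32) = (w - 4)/(w + 1)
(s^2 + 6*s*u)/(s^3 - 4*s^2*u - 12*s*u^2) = (s + 6*u)/(s^2 - 4*s*u - 12*u^2)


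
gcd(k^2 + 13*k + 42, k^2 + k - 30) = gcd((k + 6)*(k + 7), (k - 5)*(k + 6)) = k + 6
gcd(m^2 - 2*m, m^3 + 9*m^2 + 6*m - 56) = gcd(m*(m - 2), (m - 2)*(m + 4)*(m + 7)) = m - 2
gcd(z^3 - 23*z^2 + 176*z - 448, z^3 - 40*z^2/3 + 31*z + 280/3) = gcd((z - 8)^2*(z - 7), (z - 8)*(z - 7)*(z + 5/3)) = z^2 - 15*z + 56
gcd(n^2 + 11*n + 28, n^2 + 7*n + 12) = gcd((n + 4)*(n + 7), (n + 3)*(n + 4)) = n + 4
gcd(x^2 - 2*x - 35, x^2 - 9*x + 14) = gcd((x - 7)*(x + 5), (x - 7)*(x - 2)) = x - 7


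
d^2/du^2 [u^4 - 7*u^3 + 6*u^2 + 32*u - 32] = 12*u^2 - 42*u + 12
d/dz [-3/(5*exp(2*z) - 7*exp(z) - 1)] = (30*exp(z) - 21)*exp(z)/(-5*exp(2*z) + 7*exp(z) + 1)^2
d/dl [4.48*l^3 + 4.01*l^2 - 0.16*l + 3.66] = 13.44*l^2 + 8.02*l - 0.16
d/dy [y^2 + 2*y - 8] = 2*y + 2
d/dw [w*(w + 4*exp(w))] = w*(4*exp(w) + 1) + w + 4*exp(w)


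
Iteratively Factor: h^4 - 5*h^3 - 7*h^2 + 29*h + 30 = (h + 1)*(h^3 - 6*h^2 - h + 30) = (h - 3)*(h + 1)*(h^2 - 3*h - 10) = (h - 5)*(h - 3)*(h + 1)*(h + 2)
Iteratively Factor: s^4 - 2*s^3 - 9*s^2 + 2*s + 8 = (s - 1)*(s^3 - s^2 - 10*s - 8) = (s - 4)*(s - 1)*(s^2 + 3*s + 2) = (s - 4)*(s - 1)*(s + 1)*(s + 2)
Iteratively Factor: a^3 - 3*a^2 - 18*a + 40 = (a + 4)*(a^2 - 7*a + 10) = (a - 5)*(a + 4)*(a - 2)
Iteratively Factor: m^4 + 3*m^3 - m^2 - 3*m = (m + 1)*(m^3 + 2*m^2 - 3*m) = m*(m + 1)*(m^2 + 2*m - 3) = m*(m - 1)*(m + 1)*(m + 3)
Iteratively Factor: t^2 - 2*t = (t - 2)*(t)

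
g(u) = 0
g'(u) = 0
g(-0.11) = 0.00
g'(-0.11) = 0.00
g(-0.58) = 0.00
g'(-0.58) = 0.00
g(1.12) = 0.00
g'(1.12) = 0.00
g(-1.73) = 0.00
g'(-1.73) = 0.00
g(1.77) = 0.00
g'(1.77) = 0.00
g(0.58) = 0.00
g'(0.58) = 0.00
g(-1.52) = 0.00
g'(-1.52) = 0.00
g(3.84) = 0.00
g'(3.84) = 0.00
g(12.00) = 0.00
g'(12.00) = 0.00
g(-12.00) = 0.00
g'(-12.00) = 0.00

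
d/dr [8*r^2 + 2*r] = 16*r + 2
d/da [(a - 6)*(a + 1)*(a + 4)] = 3*a^2 - 2*a - 26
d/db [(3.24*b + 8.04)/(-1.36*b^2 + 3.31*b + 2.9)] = (4.4064*b^2 + 21.8688*b - 17.2164)/(1.8496*b^4 - 9.0032*b^3 + 3.0681*b^2 + 19.198*b + 8.41)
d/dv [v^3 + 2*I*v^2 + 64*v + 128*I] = 3*v^2 + 4*I*v + 64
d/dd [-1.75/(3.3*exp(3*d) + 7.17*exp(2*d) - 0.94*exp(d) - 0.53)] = (17.325*exp(2*d) + 25.095*exp(d) - 1.645)*exp(d)/(3.3*exp(3*d) + 7.17*exp(2*d) - 0.94*exp(d) - 0.53)^2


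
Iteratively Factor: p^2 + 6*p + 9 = (p + 3)*(p + 3)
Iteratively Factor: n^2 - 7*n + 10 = (n - 2)*(n - 5)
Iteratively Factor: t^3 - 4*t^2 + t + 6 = (t - 2)*(t^2 - 2*t - 3) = (t - 3)*(t - 2)*(t + 1)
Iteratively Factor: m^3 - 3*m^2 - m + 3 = (m - 3)*(m^2 - 1) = (m - 3)*(m - 1)*(m + 1)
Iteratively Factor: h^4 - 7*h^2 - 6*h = (h)*(h^3 - 7*h - 6) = h*(h - 3)*(h^2 + 3*h + 2) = h*(h - 3)*(h + 2)*(h + 1)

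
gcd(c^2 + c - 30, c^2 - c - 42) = c + 6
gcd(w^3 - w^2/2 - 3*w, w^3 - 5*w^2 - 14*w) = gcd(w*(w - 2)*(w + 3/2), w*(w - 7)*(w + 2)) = w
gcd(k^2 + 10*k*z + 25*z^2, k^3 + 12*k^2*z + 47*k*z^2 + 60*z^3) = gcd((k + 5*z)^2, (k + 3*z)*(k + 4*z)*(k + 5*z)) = k + 5*z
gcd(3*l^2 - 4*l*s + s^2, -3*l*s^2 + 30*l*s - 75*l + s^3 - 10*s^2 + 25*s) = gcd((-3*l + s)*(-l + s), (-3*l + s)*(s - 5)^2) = -3*l + s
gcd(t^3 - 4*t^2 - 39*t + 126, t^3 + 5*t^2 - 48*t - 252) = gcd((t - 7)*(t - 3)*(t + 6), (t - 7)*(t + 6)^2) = t^2 - t - 42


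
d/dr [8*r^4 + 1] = 32*r^3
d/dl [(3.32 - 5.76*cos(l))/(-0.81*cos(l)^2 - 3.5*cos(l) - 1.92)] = (4.6656*cos(l)^2 - 5.3784*cos(l) - 22.6792)*sin(l)/(0.6561*cos(l)^4 + 5.67*cos(l)^3 + 15.3604*cos(l)^2 + 13.44*cos(l) + 3.6864)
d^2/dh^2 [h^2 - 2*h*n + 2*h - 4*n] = 2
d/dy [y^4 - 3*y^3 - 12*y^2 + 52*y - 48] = 4*y^3 - 9*y^2 - 24*y + 52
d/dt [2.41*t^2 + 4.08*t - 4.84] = 4.82*t + 4.08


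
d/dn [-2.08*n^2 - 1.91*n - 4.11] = -4.16*n - 1.91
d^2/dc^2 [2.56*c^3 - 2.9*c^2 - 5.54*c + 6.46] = 15.36*c - 5.8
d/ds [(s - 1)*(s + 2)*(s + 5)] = 3*s^2 + 12*s + 3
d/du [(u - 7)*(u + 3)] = 2*u - 4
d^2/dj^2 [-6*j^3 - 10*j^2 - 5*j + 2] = -36*j - 20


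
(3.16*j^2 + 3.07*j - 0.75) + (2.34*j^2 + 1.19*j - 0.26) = 5.5*j^2 + 4.26*j - 1.01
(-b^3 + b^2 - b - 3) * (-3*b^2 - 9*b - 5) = 3*b^5 + 6*b^4 - b^3 + 13*b^2 + 32*b + 15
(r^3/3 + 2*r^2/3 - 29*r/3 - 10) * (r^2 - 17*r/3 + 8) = r^5/3 - 11*r^4/9 - 97*r^3/9 + 451*r^2/9 - 62*r/3 - 80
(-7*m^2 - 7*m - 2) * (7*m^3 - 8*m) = -49*m^5 - 49*m^4 + 42*m^3 + 56*m^2 + 16*m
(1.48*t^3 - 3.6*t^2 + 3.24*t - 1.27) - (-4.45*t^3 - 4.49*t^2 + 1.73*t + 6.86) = 5.93*t^3 + 0.89*t^2 + 1.51*t - 8.13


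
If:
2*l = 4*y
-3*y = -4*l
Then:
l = 0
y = 0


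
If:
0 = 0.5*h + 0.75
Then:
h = -1.50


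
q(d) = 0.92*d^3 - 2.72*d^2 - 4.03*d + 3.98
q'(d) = 2.76*d^2 - 5.44*d - 4.03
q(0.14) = 3.37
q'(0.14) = -4.74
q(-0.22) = 4.73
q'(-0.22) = -2.70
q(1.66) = -6.00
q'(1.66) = -5.45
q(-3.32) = -46.29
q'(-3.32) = 44.45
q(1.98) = -7.52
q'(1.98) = -3.98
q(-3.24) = -42.81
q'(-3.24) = 42.57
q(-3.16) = -39.48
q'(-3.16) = 40.72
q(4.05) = 4.16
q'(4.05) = 19.21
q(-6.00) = -268.48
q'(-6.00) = 127.97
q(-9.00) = -850.75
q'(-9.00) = 268.49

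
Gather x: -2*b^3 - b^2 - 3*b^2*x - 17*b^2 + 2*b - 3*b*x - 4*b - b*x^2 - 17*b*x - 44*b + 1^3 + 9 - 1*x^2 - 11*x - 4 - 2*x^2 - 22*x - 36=-2*b^3 - 18*b^2 - 46*b + x^2*(-b - 3) + x*(-3*b^2 - 20*b - 33) - 30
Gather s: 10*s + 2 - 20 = 10*s - 18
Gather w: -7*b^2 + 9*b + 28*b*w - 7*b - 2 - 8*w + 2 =-7*b^2 + 2*b + w*(28*b - 8)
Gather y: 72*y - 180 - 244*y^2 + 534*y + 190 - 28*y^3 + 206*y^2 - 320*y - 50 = -28*y^3 - 38*y^2 + 286*y - 40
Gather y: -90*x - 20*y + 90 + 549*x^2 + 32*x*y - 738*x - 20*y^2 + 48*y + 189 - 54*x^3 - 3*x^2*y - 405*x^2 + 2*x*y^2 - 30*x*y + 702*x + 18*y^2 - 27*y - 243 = -54*x^3 + 144*x^2 - 126*x + y^2*(2*x - 2) + y*(-3*x^2 + 2*x + 1) + 36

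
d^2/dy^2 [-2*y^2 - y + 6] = -4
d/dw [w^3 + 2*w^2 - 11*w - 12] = 3*w^2 + 4*w - 11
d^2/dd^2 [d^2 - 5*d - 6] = 2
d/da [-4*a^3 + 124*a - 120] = 124 - 12*a^2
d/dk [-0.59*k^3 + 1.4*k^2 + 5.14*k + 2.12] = -1.77*k^2 + 2.8*k + 5.14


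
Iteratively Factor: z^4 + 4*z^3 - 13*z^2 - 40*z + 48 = (z + 4)*(z^3 - 13*z + 12) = (z - 3)*(z + 4)*(z^2 + 3*z - 4) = (z - 3)*(z - 1)*(z + 4)*(z + 4)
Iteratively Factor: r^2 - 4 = (r + 2)*(r - 2)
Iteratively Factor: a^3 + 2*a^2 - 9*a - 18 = (a + 3)*(a^2 - a - 6) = (a - 3)*(a + 3)*(a + 2)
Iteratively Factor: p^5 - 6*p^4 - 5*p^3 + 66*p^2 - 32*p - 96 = (p - 4)*(p^4 - 2*p^3 - 13*p^2 + 14*p + 24) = (p - 4)^2*(p^3 + 2*p^2 - 5*p - 6) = (p - 4)^2*(p - 2)*(p^2 + 4*p + 3) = (p - 4)^2*(p - 2)*(p + 1)*(p + 3)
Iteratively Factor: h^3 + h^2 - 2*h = (h + 2)*(h^2 - h) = (h - 1)*(h + 2)*(h)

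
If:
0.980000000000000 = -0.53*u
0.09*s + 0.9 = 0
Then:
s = -10.00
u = -1.85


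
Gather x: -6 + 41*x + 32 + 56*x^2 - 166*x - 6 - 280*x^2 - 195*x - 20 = -224*x^2 - 320*x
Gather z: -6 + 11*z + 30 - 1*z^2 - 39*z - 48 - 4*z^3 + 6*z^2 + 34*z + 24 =-4*z^3 + 5*z^2 + 6*z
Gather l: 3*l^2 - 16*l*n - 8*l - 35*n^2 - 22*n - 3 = 3*l^2 + l*(-16*n - 8) - 35*n^2 - 22*n - 3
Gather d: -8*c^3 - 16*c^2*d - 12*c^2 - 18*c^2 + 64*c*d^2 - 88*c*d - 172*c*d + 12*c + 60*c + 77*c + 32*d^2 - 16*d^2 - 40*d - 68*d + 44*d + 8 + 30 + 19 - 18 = -8*c^3 - 30*c^2 + 149*c + d^2*(64*c + 16) + d*(-16*c^2 - 260*c - 64) + 39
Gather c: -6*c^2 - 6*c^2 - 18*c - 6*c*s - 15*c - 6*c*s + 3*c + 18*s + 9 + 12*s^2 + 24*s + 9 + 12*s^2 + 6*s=-12*c^2 + c*(-12*s - 30) + 24*s^2 + 48*s + 18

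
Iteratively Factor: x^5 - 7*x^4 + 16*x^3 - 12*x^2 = (x - 3)*(x^4 - 4*x^3 + 4*x^2) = (x - 3)*(x - 2)*(x^3 - 2*x^2) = x*(x - 3)*(x - 2)*(x^2 - 2*x) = x*(x - 3)*(x - 2)^2*(x)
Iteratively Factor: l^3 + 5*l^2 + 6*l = (l + 3)*(l^2 + 2*l) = l*(l + 3)*(l + 2)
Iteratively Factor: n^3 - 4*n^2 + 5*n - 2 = (n - 2)*(n^2 - 2*n + 1) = (n - 2)*(n - 1)*(n - 1)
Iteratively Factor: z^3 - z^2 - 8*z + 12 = (z - 2)*(z^2 + z - 6) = (z - 2)*(z + 3)*(z - 2)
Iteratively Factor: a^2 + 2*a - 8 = (a + 4)*(a - 2)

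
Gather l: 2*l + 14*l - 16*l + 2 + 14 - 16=0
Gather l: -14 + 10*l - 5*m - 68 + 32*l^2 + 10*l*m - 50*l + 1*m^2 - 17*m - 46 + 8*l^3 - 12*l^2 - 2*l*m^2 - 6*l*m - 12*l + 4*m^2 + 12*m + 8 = 8*l^3 + 20*l^2 + l*(-2*m^2 + 4*m - 52) + 5*m^2 - 10*m - 120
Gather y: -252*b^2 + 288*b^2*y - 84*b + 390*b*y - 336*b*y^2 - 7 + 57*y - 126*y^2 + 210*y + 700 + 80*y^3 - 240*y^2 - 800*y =-252*b^2 - 84*b + 80*y^3 + y^2*(-336*b - 366) + y*(288*b^2 + 390*b - 533) + 693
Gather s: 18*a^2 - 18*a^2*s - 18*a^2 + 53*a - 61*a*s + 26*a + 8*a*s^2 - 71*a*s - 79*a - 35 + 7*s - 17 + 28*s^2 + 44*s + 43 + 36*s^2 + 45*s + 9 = s^2*(8*a + 64) + s*(-18*a^2 - 132*a + 96)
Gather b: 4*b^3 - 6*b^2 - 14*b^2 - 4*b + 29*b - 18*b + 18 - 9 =4*b^3 - 20*b^2 + 7*b + 9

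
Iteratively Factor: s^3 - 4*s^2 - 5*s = (s + 1)*(s^2 - 5*s) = (s - 5)*(s + 1)*(s)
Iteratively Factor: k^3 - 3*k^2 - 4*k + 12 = (k - 3)*(k^2 - 4) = (k - 3)*(k - 2)*(k + 2)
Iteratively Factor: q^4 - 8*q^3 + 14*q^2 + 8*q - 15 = (q - 1)*(q^3 - 7*q^2 + 7*q + 15) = (q - 1)*(q + 1)*(q^2 - 8*q + 15) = (q - 3)*(q - 1)*(q + 1)*(q - 5)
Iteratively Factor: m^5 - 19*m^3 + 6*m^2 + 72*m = (m + 4)*(m^4 - 4*m^3 - 3*m^2 + 18*m) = m*(m + 4)*(m^3 - 4*m^2 - 3*m + 18) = m*(m - 3)*(m + 4)*(m^2 - m - 6) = m*(m - 3)^2*(m + 4)*(m + 2)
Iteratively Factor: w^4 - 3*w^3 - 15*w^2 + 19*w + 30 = (w + 3)*(w^3 - 6*w^2 + 3*w + 10) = (w + 1)*(w + 3)*(w^2 - 7*w + 10) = (w - 2)*(w + 1)*(w + 3)*(w - 5)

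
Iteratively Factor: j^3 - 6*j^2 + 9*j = (j - 3)*(j^2 - 3*j) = j*(j - 3)*(j - 3)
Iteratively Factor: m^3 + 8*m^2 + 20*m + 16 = (m + 2)*(m^2 + 6*m + 8) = (m + 2)*(m + 4)*(m + 2)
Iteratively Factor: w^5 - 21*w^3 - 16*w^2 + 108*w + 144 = (w + 3)*(w^4 - 3*w^3 - 12*w^2 + 20*w + 48) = (w - 3)*(w + 3)*(w^3 - 12*w - 16) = (w - 3)*(w + 2)*(w + 3)*(w^2 - 2*w - 8) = (w - 3)*(w + 2)^2*(w + 3)*(w - 4)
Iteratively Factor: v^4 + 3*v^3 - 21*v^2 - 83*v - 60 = (v + 4)*(v^3 - v^2 - 17*v - 15) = (v + 3)*(v + 4)*(v^2 - 4*v - 5) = (v + 1)*(v + 3)*(v + 4)*(v - 5)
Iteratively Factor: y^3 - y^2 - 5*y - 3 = (y + 1)*(y^2 - 2*y - 3) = (y - 3)*(y + 1)*(y + 1)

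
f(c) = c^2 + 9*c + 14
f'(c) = 2*c + 9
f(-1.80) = 1.04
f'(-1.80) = 5.40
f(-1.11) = 5.24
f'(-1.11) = 6.78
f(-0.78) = 7.59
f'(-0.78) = 7.44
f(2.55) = 43.45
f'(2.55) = 14.10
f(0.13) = 15.19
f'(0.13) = 9.26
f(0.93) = 23.23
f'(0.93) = 10.86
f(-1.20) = 4.64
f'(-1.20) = 6.60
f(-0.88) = 6.85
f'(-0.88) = 7.24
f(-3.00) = -4.00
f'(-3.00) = 3.00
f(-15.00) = 104.00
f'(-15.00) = -21.00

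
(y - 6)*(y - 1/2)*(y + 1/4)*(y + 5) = y^4 - 5*y^3/4 - 239*y^2/8 + 61*y/8 + 15/4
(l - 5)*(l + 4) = l^2 - l - 20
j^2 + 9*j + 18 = (j + 3)*(j + 6)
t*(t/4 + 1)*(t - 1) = t^3/4 + 3*t^2/4 - t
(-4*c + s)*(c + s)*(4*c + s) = -16*c^3 - 16*c^2*s + c*s^2 + s^3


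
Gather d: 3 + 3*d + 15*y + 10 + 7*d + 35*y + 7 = 10*d + 50*y + 20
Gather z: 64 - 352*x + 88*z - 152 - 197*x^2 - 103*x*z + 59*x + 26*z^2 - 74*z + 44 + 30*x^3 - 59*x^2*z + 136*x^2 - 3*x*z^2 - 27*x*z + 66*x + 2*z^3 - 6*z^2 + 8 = 30*x^3 - 61*x^2 - 227*x + 2*z^3 + z^2*(20 - 3*x) + z*(-59*x^2 - 130*x + 14) - 36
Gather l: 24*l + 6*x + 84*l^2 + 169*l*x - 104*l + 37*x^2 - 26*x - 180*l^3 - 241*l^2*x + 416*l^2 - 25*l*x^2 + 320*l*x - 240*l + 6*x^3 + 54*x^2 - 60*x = -180*l^3 + l^2*(500 - 241*x) + l*(-25*x^2 + 489*x - 320) + 6*x^3 + 91*x^2 - 80*x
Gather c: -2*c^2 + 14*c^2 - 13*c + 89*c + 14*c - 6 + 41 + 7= 12*c^2 + 90*c + 42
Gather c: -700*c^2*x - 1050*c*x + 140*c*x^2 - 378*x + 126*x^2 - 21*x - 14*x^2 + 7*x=-700*c^2*x + c*(140*x^2 - 1050*x) + 112*x^2 - 392*x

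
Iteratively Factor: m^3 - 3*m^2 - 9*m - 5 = (m + 1)*(m^2 - 4*m - 5) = (m - 5)*(m + 1)*(m + 1)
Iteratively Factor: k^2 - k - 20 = (k + 4)*(k - 5)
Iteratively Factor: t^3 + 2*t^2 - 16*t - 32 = (t - 4)*(t^2 + 6*t + 8) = (t - 4)*(t + 2)*(t + 4)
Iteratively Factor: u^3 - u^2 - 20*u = (u)*(u^2 - u - 20) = u*(u - 5)*(u + 4)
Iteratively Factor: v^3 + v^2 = (v)*(v^2 + v) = v*(v + 1)*(v)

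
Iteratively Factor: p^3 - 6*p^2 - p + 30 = (p - 3)*(p^2 - 3*p - 10) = (p - 3)*(p + 2)*(p - 5)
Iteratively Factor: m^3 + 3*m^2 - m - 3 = (m + 3)*(m^2 - 1) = (m + 1)*(m + 3)*(m - 1)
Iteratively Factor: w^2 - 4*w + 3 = (w - 3)*(w - 1)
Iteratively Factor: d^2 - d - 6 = (d + 2)*(d - 3)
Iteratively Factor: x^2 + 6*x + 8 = (x + 2)*(x + 4)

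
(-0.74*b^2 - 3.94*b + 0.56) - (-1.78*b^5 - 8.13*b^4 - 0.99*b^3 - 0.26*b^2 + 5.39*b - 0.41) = 1.78*b^5 + 8.13*b^4 + 0.99*b^3 - 0.48*b^2 - 9.33*b + 0.97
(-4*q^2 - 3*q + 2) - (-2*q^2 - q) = -2*q^2 - 2*q + 2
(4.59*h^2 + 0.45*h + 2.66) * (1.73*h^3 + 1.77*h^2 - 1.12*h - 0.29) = 7.9407*h^5 + 8.9028*h^4 + 0.257499999999999*h^3 + 2.8731*h^2 - 3.1097*h - 0.7714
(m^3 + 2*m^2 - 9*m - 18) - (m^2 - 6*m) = m^3 + m^2 - 3*m - 18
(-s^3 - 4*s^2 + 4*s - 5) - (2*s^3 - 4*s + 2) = -3*s^3 - 4*s^2 + 8*s - 7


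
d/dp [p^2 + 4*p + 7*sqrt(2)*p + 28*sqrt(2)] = 2*p + 4 + 7*sqrt(2)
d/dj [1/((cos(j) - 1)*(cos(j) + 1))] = 2*cos(j)/sin(j)^3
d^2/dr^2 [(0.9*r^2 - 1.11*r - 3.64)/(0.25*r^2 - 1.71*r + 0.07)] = (0.63075*r^3 - 1.4595*r^2 + 9.45315*r - 21.416962)/(0.015625*r^6 - 0.320625*r^5 + 2.2062*r^4 - 5.179761*r^3 + 0.617736*r^2 - 0.025137*r + 0.000343)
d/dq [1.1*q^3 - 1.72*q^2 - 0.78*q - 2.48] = 3.3*q^2 - 3.44*q - 0.78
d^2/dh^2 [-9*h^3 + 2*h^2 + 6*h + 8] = 4 - 54*h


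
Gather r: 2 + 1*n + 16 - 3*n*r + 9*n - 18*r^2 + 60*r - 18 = 10*n - 18*r^2 + r*(60 - 3*n)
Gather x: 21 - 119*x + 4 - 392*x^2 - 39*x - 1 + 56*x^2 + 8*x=-336*x^2 - 150*x + 24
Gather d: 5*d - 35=5*d - 35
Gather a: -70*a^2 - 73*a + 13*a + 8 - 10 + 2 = -70*a^2 - 60*a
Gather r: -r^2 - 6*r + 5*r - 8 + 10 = -r^2 - r + 2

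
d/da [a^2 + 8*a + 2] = 2*a + 8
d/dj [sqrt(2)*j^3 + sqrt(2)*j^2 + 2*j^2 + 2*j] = 3*sqrt(2)*j^2 + 2*sqrt(2)*j + 4*j + 2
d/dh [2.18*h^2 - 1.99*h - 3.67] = 4.36*h - 1.99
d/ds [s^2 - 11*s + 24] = 2*s - 11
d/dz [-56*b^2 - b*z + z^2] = -b + 2*z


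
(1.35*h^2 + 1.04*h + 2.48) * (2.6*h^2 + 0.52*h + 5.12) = 3.51*h^4 + 3.406*h^3 + 13.9008*h^2 + 6.6144*h + 12.6976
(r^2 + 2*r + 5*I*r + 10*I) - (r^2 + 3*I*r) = 2*r + 2*I*r + 10*I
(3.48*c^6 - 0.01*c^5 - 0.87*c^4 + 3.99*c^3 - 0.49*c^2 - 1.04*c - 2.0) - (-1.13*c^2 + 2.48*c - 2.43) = 3.48*c^6 - 0.01*c^5 - 0.87*c^4 + 3.99*c^3 + 0.64*c^2 - 3.52*c + 0.43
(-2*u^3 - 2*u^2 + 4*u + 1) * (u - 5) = -2*u^4 + 8*u^3 + 14*u^2 - 19*u - 5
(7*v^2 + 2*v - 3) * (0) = 0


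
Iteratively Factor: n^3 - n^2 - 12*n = (n)*(n^2 - n - 12) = n*(n - 4)*(n + 3)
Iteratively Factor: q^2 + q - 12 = (q + 4)*(q - 3)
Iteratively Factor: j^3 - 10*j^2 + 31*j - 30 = (j - 5)*(j^2 - 5*j + 6) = (j - 5)*(j - 2)*(j - 3)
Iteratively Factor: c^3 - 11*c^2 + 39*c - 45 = (c - 5)*(c^2 - 6*c + 9) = (c - 5)*(c - 3)*(c - 3)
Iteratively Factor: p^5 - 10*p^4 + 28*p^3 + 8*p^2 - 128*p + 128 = (p - 4)*(p^4 - 6*p^3 + 4*p^2 + 24*p - 32) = (p - 4)^2*(p^3 - 2*p^2 - 4*p + 8) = (p - 4)^2*(p - 2)*(p^2 - 4) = (p - 4)^2*(p - 2)^2*(p + 2)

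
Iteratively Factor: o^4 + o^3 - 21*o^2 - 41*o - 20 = (o + 1)*(o^3 - 21*o - 20) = (o + 1)^2*(o^2 - o - 20) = (o - 5)*(o + 1)^2*(o + 4)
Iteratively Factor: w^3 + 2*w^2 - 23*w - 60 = (w + 4)*(w^2 - 2*w - 15) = (w + 3)*(w + 4)*(w - 5)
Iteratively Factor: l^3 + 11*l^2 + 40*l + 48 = (l + 3)*(l^2 + 8*l + 16) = (l + 3)*(l + 4)*(l + 4)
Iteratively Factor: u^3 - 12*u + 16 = (u - 2)*(u^2 + 2*u - 8) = (u - 2)*(u + 4)*(u - 2)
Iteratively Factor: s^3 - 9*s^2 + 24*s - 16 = (s - 1)*(s^2 - 8*s + 16) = (s - 4)*(s - 1)*(s - 4)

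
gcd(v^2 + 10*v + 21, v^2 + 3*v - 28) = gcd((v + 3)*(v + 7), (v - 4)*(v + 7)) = v + 7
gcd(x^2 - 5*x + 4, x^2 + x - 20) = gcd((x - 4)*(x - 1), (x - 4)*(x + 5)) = x - 4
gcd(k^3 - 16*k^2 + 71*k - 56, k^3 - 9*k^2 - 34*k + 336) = k^2 - 15*k + 56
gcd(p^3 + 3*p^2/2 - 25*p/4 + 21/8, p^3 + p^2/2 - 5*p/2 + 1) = p - 1/2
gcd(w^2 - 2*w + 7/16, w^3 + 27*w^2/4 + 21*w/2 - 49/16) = w - 1/4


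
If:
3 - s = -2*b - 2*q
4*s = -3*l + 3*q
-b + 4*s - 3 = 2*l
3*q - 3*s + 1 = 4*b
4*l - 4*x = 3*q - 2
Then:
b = -119/229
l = -242/229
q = -214/229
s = 21/229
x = 33/229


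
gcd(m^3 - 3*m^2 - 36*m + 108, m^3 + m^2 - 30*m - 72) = m - 6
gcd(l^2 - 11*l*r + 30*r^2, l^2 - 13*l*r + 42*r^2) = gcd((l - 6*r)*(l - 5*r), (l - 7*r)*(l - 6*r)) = -l + 6*r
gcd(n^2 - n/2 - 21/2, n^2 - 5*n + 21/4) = n - 7/2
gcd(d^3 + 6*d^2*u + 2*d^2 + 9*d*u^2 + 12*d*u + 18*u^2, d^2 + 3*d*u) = d + 3*u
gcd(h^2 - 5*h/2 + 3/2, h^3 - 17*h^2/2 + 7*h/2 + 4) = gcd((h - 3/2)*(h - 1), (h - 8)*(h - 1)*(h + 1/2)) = h - 1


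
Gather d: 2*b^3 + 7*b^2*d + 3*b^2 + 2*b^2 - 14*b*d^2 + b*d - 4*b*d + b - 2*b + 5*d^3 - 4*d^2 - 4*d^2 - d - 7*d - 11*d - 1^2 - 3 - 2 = 2*b^3 + 5*b^2 - b + 5*d^3 + d^2*(-14*b - 8) + d*(7*b^2 - 3*b - 19) - 6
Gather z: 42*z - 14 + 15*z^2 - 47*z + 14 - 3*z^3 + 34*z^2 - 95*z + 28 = -3*z^3 + 49*z^2 - 100*z + 28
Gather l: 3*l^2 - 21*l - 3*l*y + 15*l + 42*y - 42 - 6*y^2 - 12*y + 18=3*l^2 + l*(-3*y - 6) - 6*y^2 + 30*y - 24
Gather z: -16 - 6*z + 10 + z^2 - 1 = z^2 - 6*z - 7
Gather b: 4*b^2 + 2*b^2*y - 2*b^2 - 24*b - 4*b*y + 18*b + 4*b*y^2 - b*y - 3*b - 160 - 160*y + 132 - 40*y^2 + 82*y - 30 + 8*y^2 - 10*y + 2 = b^2*(2*y + 2) + b*(4*y^2 - 5*y - 9) - 32*y^2 - 88*y - 56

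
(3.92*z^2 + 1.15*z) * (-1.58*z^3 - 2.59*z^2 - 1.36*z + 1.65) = -6.1936*z^5 - 11.9698*z^4 - 8.3097*z^3 + 4.904*z^2 + 1.8975*z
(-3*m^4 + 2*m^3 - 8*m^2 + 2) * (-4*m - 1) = 12*m^5 - 5*m^4 + 30*m^3 + 8*m^2 - 8*m - 2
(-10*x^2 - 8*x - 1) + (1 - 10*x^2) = -20*x^2 - 8*x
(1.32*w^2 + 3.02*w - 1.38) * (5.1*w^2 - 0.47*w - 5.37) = 6.732*w^4 + 14.7816*w^3 - 15.5458*w^2 - 15.5688*w + 7.4106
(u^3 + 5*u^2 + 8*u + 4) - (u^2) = u^3 + 4*u^2 + 8*u + 4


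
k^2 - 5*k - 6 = (k - 6)*(k + 1)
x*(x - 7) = x^2 - 7*x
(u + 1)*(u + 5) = u^2 + 6*u + 5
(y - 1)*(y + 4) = y^2 + 3*y - 4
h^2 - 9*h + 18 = (h - 6)*(h - 3)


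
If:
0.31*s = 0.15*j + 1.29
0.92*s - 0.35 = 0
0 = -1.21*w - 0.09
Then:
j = -7.81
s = 0.38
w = -0.07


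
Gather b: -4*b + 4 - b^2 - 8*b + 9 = -b^2 - 12*b + 13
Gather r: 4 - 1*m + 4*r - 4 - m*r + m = r*(4 - m)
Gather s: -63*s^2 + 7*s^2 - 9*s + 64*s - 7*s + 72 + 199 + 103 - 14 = -56*s^2 + 48*s + 360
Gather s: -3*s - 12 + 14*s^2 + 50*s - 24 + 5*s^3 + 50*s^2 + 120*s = 5*s^3 + 64*s^2 + 167*s - 36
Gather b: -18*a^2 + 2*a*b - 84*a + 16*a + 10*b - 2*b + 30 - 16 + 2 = -18*a^2 - 68*a + b*(2*a + 8) + 16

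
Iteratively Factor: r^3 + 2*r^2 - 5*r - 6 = (r + 1)*(r^2 + r - 6) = (r - 2)*(r + 1)*(r + 3)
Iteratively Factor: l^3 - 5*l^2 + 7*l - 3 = (l - 1)*(l^2 - 4*l + 3) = (l - 3)*(l - 1)*(l - 1)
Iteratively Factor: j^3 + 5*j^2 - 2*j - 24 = (j - 2)*(j^2 + 7*j + 12) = (j - 2)*(j + 4)*(j + 3)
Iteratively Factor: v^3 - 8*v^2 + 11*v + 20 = (v - 4)*(v^2 - 4*v - 5) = (v - 5)*(v - 4)*(v + 1)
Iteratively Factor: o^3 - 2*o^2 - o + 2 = (o + 1)*(o^2 - 3*o + 2) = (o - 2)*(o + 1)*(o - 1)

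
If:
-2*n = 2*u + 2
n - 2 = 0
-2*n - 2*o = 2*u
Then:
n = 2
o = 1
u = -3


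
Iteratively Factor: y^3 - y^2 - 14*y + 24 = (y + 4)*(y^2 - 5*y + 6) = (y - 2)*(y + 4)*(y - 3)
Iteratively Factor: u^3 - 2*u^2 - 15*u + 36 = (u - 3)*(u^2 + u - 12) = (u - 3)^2*(u + 4)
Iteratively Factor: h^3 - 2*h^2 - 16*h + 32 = (h - 2)*(h^2 - 16) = (h - 4)*(h - 2)*(h + 4)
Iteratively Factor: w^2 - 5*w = (w - 5)*(w)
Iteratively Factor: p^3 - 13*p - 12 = (p - 4)*(p^2 + 4*p + 3) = (p - 4)*(p + 3)*(p + 1)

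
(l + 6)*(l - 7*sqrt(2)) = l^2 - 7*sqrt(2)*l + 6*l - 42*sqrt(2)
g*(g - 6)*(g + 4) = g^3 - 2*g^2 - 24*g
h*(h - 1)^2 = h^3 - 2*h^2 + h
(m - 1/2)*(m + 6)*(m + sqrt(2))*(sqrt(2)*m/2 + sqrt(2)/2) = sqrt(2)*m^4/2 + m^3 + 13*sqrt(2)*m^3/4 + 5*sqrt(2)*m^2/4 + 13*m^2/2 - 3*sqrt(2)*m/2 + 5*m/2 - 3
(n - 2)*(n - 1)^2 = n^3 - 4*n^2 + 5*n - 2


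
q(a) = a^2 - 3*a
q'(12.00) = 21.00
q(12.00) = 108.00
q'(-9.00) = -21.00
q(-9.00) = 108.00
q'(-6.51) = -16.02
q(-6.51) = 61.91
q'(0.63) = -1.74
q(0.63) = -1.49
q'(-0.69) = -4.38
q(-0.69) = 2.55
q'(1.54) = 0.08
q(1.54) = -2.25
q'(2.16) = 1.32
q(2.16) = -1.81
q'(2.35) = 1.70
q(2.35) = -1.53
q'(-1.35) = -5.70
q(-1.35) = 5.87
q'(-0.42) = -3.84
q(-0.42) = 1.44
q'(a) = 2*a - 3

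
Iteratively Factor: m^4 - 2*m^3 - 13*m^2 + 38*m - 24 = (m + 4)*(m^3 - 6*m^2 + 11*m - 6) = (m - 2)*(m + 4)*(m^2 - 4*m + 3) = (m - 3)*(m - 2)*(m + 4)*(m - 1)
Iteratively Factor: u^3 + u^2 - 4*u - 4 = (u + 2)*(u^2 - u - 2) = (u + 1)*(u + 2)*(u - 2)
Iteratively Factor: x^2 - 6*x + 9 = (x - 3)*(x - 3)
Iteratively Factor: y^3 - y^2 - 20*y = (y - 5)*(y^2 + 4*y) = y*(y - 5)*(y + 4)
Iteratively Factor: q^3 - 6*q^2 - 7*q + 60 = (q - 5)*(q^2 - q - 12) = (q - 5)*(q + 3)*(q - 4)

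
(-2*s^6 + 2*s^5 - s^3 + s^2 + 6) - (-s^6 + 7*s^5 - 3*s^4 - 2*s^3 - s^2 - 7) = -s^6 - 5*s^5 + 3*s^4 + s^3 + 2*s^2 + 13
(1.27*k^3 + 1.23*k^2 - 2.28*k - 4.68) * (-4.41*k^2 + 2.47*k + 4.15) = -5.6007*k^5 - 2.2874*k^4 + 18.3634*k^3 + 20.1117*k^2 - 21.0216*k - 19.422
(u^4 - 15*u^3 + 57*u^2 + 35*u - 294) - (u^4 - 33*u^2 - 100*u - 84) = -15*u^3 + 90*u^2 + 135*u - 210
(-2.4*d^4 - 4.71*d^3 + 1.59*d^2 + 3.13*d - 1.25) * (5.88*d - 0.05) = -14.112*d^5 - 27.5748*d^4 + 9.5847*d^3 + 18.3249*d^2 - 7.5065*d + 0.0625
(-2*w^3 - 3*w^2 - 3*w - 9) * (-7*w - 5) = 14*w^4 + 31*w^3 + 36*w^2 + 78*w + 45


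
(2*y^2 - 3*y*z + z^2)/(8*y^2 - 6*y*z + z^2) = (y - z)/(4*y - z)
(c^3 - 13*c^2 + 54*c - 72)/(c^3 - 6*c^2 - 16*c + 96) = (c - 3)/(c + 4)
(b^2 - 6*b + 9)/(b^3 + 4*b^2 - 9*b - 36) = (b - 3)/(b^2 + 7*b + 12)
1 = 1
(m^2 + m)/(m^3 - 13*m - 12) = m/(m^2 - m - 12)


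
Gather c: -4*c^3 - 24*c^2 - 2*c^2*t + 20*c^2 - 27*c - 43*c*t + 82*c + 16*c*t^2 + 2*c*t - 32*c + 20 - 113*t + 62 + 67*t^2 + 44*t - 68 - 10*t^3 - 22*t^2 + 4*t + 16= -4*c^3 + c^2*(-2*t - 4) + c*(16*t^2 - 41*t + 23) - 10*t^3 + 45*t^2 - 65*t + 30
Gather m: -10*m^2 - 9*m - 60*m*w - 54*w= -10*m^2 + m*(-60*w - 9) - 54*w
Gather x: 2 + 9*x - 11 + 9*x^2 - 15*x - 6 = 9*x^2 - 6*x - 15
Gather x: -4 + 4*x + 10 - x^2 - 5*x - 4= -x^2 - x + 2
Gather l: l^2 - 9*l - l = l^2 - 10*l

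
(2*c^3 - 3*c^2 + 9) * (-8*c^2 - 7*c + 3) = -16*c^5 + 10*c^4 + 27*c^3 - 81*c^2 - 63*c + 27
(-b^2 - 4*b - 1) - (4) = -b^2 - 4*b - 5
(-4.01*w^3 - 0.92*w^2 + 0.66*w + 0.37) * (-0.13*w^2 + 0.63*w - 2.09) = 0.5213*w^5 - 2.4067*w^4 + 7.7155*w^3 + 2.2905*w^2 - 1.1463*w - 0.7733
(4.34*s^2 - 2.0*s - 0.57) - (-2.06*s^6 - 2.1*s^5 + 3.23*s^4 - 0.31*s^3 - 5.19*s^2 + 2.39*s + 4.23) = 2.06*s^6 + 2.1*s^5 - 3.23*s^4 + 0.31*s^3 + 9.53*s^2 - 4.39*s - 4.8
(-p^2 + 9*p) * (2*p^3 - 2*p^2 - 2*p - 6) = -2*p^5 + 20*p^4 - 16*p^3 - 12*p^2 - 54*p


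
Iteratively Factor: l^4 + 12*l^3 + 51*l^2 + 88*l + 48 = (l + 3)*(l^3 + 9*l^2 + 24*l + 16) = (l + 3)*(l + 4)*(l^2 + 5*l + 4) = (l + 1)*(l + 3)*(l + 4)*(l + 4)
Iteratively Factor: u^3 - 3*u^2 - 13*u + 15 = (u - 1)*(u^2 - 2*u - 15) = (u - 5)*(u - 1)*(u + 3)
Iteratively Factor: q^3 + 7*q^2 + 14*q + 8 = (q + 4)*(q^2 + 3*q + 2) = (q + 2)*(q + 4)*(q + 1)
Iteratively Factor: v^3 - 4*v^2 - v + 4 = (v + 1)*(v^2 - 5*v + 4) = (v - 4)*(v + 1)*(v - 1)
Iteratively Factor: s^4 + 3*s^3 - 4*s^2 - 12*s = (s - 2)*(s^3 + 5*s^2 + 6*s) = s*(s - 2)*(s^2 + 5*s + 6) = s*(s - 2)*(s + 3)*(s + 2)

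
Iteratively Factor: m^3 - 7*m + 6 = (m - 1)*(m^2 + m - 6) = (m - 1)*(m + 3)*(m - 2)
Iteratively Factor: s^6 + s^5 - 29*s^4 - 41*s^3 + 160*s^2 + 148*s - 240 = (s + 4)*(s^5 - 3*s^4 - 17*s^3 + 27*s^2 + 52*s - 60) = (s - 2)*(s + 4)*(s^4 - s^3 - 19*s^2 - 11*s + 30) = (s - 5)*(s - 2)*(s + 4)*(s^3 + 4*s^2 + s - 6) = (s - 5)*(s - 2)*(s + 2)*(s + 4)*(s^2 + 2*s - 3) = (s - 5)*(s - 2)*(s + 2)*(s + 3)*(s + 4)*(s - 1)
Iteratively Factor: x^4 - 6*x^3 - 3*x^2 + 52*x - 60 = (x - 5)*(x^3 - x^2 - 8*x + 12) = (x - 5)*(x - 2)*(x^2 + x - 6) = (x - 5)*(x - 2)*(x + 3)*(x - 2)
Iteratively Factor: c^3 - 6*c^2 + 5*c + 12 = (c - 4)*(c^2 - 2*c - 3) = (c - 4)*(c + 1)*(c - 3)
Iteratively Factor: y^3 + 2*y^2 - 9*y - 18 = (y - 3)*(y^2 + 5*y + 6) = (y - 3)*(y + 2)*(y + 3)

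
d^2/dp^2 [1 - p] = 0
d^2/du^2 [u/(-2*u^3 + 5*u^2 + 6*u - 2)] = 2*(-4*u*(-3*u^2 + 5*u + 3)^2 + (6*u^2 + u*(6*u - 5) - 10*u - 6)*(2*u^3 - 5*u^2 - 6*u + 2))/(2*u^3 - 5*u^2 - 6*u + 2)^3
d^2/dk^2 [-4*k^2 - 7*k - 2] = -8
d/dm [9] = 0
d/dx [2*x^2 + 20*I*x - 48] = 4*x + 20*I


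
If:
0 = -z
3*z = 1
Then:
No Solution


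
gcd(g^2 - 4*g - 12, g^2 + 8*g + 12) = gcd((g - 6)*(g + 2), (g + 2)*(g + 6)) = g + 2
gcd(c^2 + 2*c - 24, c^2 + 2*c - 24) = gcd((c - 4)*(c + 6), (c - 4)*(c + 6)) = c^2 + 2*c - 24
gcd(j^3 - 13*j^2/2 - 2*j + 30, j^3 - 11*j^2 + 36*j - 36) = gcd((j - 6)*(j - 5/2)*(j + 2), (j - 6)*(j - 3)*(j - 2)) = j - 6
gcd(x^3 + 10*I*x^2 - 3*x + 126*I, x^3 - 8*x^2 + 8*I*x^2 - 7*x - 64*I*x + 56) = x + 7*I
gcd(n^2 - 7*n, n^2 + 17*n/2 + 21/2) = 1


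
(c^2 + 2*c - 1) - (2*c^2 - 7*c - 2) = -c^2 + 9*c + 1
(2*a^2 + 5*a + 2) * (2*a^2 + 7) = 4*a^4 + 10*a^3 + 18*a^2 + 35*a + 14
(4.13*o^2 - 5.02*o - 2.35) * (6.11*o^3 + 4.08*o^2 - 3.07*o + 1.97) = 25.2343*o^5 - 13.8218*o^4 - 47.5192*o^3 + 13.9595*o^2 - 2.6749*o - 4.6295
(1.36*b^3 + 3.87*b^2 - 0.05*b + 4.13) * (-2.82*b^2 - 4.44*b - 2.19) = -3.8352*b^5 - 16.9518*b^4 - 20.0202*b^3 - 19.8999*b^2 - 18.2277*b - 9.0447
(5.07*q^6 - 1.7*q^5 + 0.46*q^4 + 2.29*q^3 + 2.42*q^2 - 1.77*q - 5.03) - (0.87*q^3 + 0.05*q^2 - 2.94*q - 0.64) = 5.07*q^6 - 1.7*q^5 + 0.46*q^4 + 1.42*q^3 + 2.37*q^2 + 1.17*q - 4.39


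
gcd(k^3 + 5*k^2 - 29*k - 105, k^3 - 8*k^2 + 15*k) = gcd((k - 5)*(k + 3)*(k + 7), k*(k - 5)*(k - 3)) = k - 5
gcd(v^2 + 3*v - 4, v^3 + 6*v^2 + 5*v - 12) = v^2 + 3*v - 4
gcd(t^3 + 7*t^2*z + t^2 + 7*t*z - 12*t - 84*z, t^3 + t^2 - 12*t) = t^2 + t - 12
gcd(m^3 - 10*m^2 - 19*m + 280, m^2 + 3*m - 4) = 1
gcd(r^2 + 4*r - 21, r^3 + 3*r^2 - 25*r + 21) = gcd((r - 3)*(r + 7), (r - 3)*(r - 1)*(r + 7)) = r^2 + 4*r - 21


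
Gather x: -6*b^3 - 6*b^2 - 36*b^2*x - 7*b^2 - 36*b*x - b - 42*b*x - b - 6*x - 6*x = -6*b^3 - 13*b^2 - 2*b + x*(-36*b^2 - 78*b - 12)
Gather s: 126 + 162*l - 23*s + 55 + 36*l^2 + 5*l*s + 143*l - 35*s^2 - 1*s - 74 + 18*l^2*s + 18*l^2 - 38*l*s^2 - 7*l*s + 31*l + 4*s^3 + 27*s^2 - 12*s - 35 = 54*l^2 + 336*l + 4*s^3 + s^2*(-38*l - 8) + s*(18*l^2 - 2*l - 36) + 72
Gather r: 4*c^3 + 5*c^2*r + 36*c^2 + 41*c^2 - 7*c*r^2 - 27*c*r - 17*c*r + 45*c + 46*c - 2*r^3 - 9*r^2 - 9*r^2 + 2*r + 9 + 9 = 4*c^3 + 77*c^2 + 91*c - 2*r^3 + r^2*(-7*c - 18) + r*(5*c^2 - 44*c + 2) + 18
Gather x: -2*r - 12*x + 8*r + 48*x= 6*r + 36*x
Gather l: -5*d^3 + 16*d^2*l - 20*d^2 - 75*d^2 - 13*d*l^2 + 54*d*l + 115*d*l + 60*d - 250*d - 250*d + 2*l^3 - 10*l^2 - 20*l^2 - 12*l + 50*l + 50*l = -5*d^3 - 95*d^2 - 440*d + 2*l^3 + l^2*(-13*d - 30) + l*(16*d^2 + 169*d + 88)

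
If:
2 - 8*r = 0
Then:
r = 1/4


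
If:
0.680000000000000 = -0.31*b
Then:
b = -2.19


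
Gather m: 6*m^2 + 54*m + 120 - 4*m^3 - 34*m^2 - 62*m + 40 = -4*m^3 - 28*m^2 - 8*m + 160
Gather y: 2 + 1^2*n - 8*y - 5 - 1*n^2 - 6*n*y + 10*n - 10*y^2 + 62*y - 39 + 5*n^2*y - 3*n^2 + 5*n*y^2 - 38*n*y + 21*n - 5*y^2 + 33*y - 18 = -4*n^2 + 32*n + y^2*(5*n - 15) + y*(5*n^2 - 44*n + 87) - 60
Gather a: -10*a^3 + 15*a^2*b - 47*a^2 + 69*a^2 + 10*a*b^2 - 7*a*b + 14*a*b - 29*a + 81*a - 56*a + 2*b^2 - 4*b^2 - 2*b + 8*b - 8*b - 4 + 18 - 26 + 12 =-10*a^3 + a^2*(15*b + 22) + a*(10*b^2 + 7*b - 4) - 2*b^2 - 2*b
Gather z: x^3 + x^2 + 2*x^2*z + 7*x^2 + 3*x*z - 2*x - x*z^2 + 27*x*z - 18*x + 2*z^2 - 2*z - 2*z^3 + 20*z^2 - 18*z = x^3 + 8*x^2 - 20*x - 2*z^3 + z^2*(22 - x) + z*(2*x^2 + 30*x - 20)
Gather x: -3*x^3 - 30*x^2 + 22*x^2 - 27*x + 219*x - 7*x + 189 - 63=-3*x^3 - 8*x^2 + 185*x + 126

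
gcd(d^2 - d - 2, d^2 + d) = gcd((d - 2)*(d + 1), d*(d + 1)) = d + 1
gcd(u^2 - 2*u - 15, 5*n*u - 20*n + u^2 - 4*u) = 1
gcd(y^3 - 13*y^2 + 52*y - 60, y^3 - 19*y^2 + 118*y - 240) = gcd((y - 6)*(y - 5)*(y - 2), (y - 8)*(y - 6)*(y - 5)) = y^2 - 11*y + 30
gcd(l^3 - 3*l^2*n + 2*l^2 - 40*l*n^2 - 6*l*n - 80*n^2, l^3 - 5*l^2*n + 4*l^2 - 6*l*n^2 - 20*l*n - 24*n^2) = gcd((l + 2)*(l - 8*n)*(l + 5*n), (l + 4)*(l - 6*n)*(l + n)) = 1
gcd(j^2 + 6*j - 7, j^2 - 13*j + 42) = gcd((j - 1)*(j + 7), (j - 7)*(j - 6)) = 1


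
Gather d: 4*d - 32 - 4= 4*d - 36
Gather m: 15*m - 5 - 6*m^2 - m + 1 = -6*m^2 + 14*m - 4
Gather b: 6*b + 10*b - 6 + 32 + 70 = 16*b + 96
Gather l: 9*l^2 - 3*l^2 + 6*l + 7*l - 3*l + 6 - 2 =6*l^2 + 10*l + 4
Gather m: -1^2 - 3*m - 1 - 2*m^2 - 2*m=-2*m^2 - 5*m - 2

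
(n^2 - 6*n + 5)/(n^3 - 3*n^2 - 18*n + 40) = (n - 1)/(n^2 + 2*n - 8)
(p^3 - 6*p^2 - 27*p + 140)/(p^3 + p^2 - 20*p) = (p - 7)/p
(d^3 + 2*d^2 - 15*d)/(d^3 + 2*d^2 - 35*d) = (d^2 + 2*d - 15)/(d^2 + 2*d - 35)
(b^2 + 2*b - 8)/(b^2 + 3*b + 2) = (b^2 + 2*b - 8)/(b^2 + 3*b + 2)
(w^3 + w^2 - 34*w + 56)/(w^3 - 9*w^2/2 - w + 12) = 2*(w + 7)/(2*w + 3)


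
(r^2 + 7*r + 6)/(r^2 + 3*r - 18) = (r + 1)/(r - 3)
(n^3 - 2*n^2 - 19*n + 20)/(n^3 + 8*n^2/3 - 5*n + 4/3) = 3*(n - 5)/(3*n - 1)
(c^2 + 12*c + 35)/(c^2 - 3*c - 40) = (c + 7)/(c - 8)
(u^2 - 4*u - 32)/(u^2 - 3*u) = (u^2 - 4*u - 32)/(u*(u - 3))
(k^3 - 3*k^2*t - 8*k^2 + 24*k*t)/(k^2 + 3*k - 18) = k*(k^2 - 3*k*t - 8*k + 24*t)/(k^2 + 3*k - 18)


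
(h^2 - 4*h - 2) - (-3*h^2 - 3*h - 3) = 4*h^2 - h + 1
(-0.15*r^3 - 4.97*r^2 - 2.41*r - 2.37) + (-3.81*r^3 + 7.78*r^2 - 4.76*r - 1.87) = -3.96*r^3 + 2.81*r^2 - 7.17*r - 4.24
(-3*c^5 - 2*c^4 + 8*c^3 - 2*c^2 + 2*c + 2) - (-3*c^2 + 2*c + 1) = -3*c^5 - 2*c^4 + 8*c^3 + c^2 + 1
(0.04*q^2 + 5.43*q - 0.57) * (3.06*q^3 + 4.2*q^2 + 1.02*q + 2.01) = 0.1224*q^5 + 16.7838*q^4 + 21.1026*q^3 + 3.225*q^2 + 10.3329*q - 1.1457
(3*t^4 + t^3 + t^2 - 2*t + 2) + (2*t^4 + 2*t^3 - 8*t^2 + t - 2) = 5*t^4 + 3*t^3 - 7*t^2 - t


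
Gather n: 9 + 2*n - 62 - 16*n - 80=-14*n - 133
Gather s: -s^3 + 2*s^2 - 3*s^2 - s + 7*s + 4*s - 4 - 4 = -s^3 - s^2 + 10*s - 8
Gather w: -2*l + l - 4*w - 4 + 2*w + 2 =-l - 2*w - 2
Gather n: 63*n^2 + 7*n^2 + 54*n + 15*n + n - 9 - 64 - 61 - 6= 70*n^2 + 70*n - 140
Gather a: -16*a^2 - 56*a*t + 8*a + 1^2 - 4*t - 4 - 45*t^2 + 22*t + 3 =-16*a^2 + a*(8 - 56*t) - 45*t^2 + 18*t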